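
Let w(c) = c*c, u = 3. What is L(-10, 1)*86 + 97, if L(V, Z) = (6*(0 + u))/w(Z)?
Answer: 1645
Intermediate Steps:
w(c) = c**2
L(V, Z) = 18/Z**2 (L(V, Z) = (6*(0 + 3))/(Z**2) = (6*3)/Z**2 = 18/Z**2)
L(-10, 1)*86 + 97 = (18/1**2)*86 + 97 = (18*1)*86 + 97 = 18*86 + 97 = 1548 + 97 = 1645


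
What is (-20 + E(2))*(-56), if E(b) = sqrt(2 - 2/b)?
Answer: 1064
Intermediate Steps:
(-20 + E(2))*(-56) = (-20 + sqrt(2 - 2/2))*(-56) = (-20 + sqrt(2 - 2*1/2))*(-56) = (-20 + sqrt(2 - 1))*(-56) = (-20 + sqrt(1))*(-56) = (-20 + 1)*(-56) = -19*(-56) = 1064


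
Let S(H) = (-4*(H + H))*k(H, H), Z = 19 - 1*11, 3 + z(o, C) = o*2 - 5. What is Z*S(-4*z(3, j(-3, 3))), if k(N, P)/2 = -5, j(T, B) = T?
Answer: 5120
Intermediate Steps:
z(o, C) = -8 + 2*o (z(o, C) = -3 + (o*2 - 5) = -3 + (2*o - 5) = -3 + (-5 + 2*o) = -8 + 2*o)
k(N, P) = -10 (k(N, P) = 2*(-5) = -10)
Z = 8 (Z = 19 - 11 = 8)
S(H) = 80*H (S(H) = -4*(H + H)*(-10) = -8*H*(-10) = 80*H)
Z*S(-4*z(3, j(-3, 3))) = 8*(80*(-4*(-8 + 2*3))) = 8*(80*(-4*(-8 + 6))) = 8*(80*(-4*(-2))) = 8*(80*8) = 8*640 = 5120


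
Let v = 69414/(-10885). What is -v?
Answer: 69414/10885 ≈ 6.3770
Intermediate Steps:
v = -69414/10885 (v = 69414*(-1/10885) = -69414/10885 ≈ -6.3770)
-v = -1*(-69414/10885) = 69414/10885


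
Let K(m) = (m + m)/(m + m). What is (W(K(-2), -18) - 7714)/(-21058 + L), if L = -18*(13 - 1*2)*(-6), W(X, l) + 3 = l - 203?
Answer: 3969/9935 ≈ 0.39950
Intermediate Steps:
K(m) = 1 (K(m) = (2*m)/((2*m)) = (2*m)*(1/(2*m)) = 1)
W(X, l) = -206 + l (W(X, l) = -3 + (l - 203) = -3 + (-203 + l) = -206 + l)
L = 1188 (L = -18*(13 - 2)*(-6) = -18*11*(-6) = -198*(-6) = 1188)
(W(K(-2), -18) - 7714)/(-21058 + L) = ((-206 - 18) - 7714)/(-21058 + 1188) = (-224 - 7714)/(-19870) = -7938*(-1/19870) = 3969/9935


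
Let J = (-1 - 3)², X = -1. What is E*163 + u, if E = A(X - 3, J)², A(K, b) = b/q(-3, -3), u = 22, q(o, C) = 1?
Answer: 41750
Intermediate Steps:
J = 16 (J = (-4)² = 16)
A(K, b) = b (A(K, b) = b/1 = b*1 = b)
E = 256 (E = 16² = 256)
E*163 + u = 256*163 + 22 = 41728 + 22 = 41750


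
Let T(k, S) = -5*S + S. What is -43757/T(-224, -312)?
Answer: -43757/1248 ≈ -35.062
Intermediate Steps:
T(k, S) = -4*S
-43757/T(-224, -312) = -43757/((-4*(-312))) = -43757/1248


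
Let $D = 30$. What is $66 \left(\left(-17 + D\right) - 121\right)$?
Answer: $-7128$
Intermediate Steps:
$66 \left(\left(-17 + D\right) - 121\right) = 66 \left(\left(-17 + 30\right) - 121\right) = 66 \left(13 - 121\right) = 66 \left(-108\right) = -7128$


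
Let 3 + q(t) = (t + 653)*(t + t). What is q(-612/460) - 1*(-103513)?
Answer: 1345987498/13225 ≈ 1.0178e+5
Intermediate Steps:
q(t) = -3 + 2*t*(653 + t) (q(t) = -3 + (t + 653)*(t + t) = -3 + (653 + t)*(2*t) = -3 + 2*t*(653 + t))
q(-612/460) - 1*(-103513) = (-3 + 2*(-612/460)² + 1306*(-612/460)) - 1*(-103513) = (-3 + 2*(-612*1/460)² + 1306*(-612*1/460)) + 103513 = (-3 + 2*(-153/115)² + 1306*(-153/115)) + 103513 = (-3 + 2*(23409/13225) - 199818/115) + 103513 = (-3 + 46818/13225 - 199818/115) + 103513 = -22971927/13225 + 103513 = 1345987498/13225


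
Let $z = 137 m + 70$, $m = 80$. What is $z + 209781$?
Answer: $220811$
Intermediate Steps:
$z = 11030$ ($z = 137 \cdot 80 + 70 = 10960 + 70 = 11030$)
$z + 209781 = 11030 + 209781 = 220811$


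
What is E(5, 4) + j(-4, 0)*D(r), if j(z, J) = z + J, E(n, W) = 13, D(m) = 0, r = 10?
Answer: 13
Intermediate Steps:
j(z, J) = J + z
E(5, 4) + j(-4, 0)*D(r) = 13 + (0 - 4)*0 = 13 - 4*0 = 13 + 0 = 13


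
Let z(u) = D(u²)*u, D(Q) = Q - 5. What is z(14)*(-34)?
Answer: -90916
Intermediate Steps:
D(Q) = -5 + Q
z(u) = u*(-5 + u²) (z(u) = (-5 + u²)*u = u*(-5 + u²))
z(14)*(-34) = (14*(-5 + 14²))*(-34) = (14*(-5 + 196))*(-34) = (14*191)*(-34) = 2674*(-34) = -90916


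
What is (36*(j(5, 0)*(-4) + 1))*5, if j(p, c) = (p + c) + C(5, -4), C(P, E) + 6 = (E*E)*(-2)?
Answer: 23940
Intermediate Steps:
C(P, E) = -6 - 2*E² (C(P, E) = -6 + (E*E)*(-2) = -6 + E²*(-2) = -6 - 2*E²)
j(p, c) = -38 + c + p (j(p, c) = (p + c) + (-6 - 2*(-4)²) = (c + p) + (-6 - 2*16) = (c + p) + (-6 - 32) = (c + p) - 38 = -38 + c + p)
(36*(j(5, 0)*(-4) + 1))*5 = (36*((-38 + 0 + 5)*(-4) + 1))*5 = (36*(-33*(-4) + 1))*5 = (36*(132 + 1))*5 = (36*133)*5 = 4788*5 = 23940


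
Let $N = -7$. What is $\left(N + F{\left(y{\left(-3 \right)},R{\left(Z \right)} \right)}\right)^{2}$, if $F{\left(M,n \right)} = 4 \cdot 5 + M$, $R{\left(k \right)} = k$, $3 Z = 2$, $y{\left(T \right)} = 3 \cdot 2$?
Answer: $361$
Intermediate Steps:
$y{\left(T \right)} = 6$
$Z = \frac{2}{3}$ ($Z = \frac{1}{3} \cdot 2 = \frac{2}{3} \approx 0.66667$)
$F{\left(M,n \right)} = 20 + M$
$\left(N + F{\left(y{\left(-3 \right)},R{\left(Z \right)} \right)}\right)^{2} = \left(-7 + \left(20 + 6\right)\right)^{2} = \left(-7 + 26\right)^{2} = 19^{2} = 361$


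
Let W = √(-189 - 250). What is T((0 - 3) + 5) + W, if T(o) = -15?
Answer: -15 + I*√439 ≈ -15.0 + 20.952*I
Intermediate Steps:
W = I*√439 (W = √(-439) = I*√439 ≈ 20.952*I)
T((0 - 3) + 5) + W = -15 + I*√439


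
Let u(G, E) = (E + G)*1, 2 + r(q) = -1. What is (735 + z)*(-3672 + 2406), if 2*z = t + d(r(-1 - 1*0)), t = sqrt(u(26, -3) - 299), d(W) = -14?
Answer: -921648 - 1266*I*sqrt(69) ≈ -9.2165e+5 - 10516.0*I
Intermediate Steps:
r(q) = -3 (r(q) = -2 - 1 = -3)
u(G, E) = E + G
t = 2*I*sqrt(69) (t = sqrt((-3 + 26) - 299) = sqrt(23 - 299) = sqrt(-276) = 2*I*sqrt(69) ≈ 16.613*I)
z = -7 + I*sqrt(69) (z = (2*I*sqrt(69) - 14)/2 = (-14 + 2*I*sqrt(69))/2 = -7 + I*sqrt(69) ≈ -7.0 + 8.3066*I)
(735 + z)*(-3672 + 2406) = (735 + (-7 + I*sqrt(69)))*(-3672 + 2406) = (728 + I*sqrt(69))*(-1266) = -921648 - 1266*I*sqrt(69)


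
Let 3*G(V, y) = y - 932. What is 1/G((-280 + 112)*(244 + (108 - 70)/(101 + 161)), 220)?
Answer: -3/712 ≈ -0.0042135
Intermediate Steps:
G(V, y) = -932/3 + y/3 (G(V, y) = (y - 932)/3 = (-932 + y)/3 = -932/3 + y/3)
1/G((-280 + 112)*(244 + (108 - 70)/(101 + 161)), 220) = 1/(-932/3 + (⅓)*220) = 1/(-932/3 + 220/3) = 1/(-712/3) = -3/712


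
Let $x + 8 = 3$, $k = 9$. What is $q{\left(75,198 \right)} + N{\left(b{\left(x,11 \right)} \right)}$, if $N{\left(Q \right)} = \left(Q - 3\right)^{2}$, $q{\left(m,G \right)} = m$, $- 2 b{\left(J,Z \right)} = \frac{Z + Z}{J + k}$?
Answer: $\frac{1729}{16} \approx 108.06$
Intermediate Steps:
$x = -5$ ($x = -8 + 3 = -5$)
$b{\left(J,Z \right)} = - \frac{Z}{9 + J}$ ($b{\left(J,Z \right)} = - \frac{\left(Z + Z\right) \frac{1}{J + 9}}{2} = - \frac{2 Z \frac{1}{9 + J}}{2} = - \frac{Z}{9 + J}$)
$N{\left(Q \right)} = \left(-3 + Q\right)^{2}$
$q{\left(75,198 \right)} + N{\left(b{\left(x,11 \right)} \right)} = 75 + \left(-3 - \frac{11}{9 - 5}\right)^{2} = 75 + \left(-3 - \frac{11}{4}\right)^{2} = 75 + \left(- \frac{23}{4}\right)^{2} = 75 + \frac{529}{16} = \frac{1729}{16}$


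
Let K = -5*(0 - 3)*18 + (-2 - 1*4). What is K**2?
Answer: 69696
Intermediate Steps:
K = 264 (K = -5*(-3)*18 + (-2 - 4) = 15*18 - 6 = 270 - 6 = 264)
K**2 = 264**2 = 69696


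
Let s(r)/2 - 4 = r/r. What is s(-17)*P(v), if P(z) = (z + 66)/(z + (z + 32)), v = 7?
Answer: 365/23 ≈ 15.870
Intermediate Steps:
P(z) = (66 + z)/(32 + 2*z) (P(z) = (66 + z)/(z + (32 + z)) = (66 + z)/(32 + 2*z))
s(r) = 10 (s(r) = 8 + 2*(r/r) = 8 + 2*1 = 8 + 2 = 10)
s(-17)*P(v) = 10*((66 + 7)/(2*(16 + 7))) = 10*((½)*73/23) = 10*((½)*(1/23)*73) = 10*(73/46) = 365/23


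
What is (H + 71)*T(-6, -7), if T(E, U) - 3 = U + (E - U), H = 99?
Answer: -510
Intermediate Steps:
T(E, U) = 3 + E (T(E, U) = 3 + (U + (E - U)) = 3 + E)
(H + 71)*T(-6, -7) = (99 + 71)*(3 - 6) = 170*(-3) = -510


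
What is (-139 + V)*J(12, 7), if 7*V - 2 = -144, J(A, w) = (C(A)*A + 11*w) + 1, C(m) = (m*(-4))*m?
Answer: 7619910/7 ≈ 1.0886e+6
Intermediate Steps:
C(m) = -4*m² (C(m) = (-4*m)*m = -4*m²)
J(A, w) = 1 - 4*A³ + 11*w (J(A, w) = ((-4*A²)*A + 11*w) + 1 = (-4*A³ + 11*w) + 1 = 1 - 4*A³ + 11*w)
V = -142/7 (V = 2/7 + (⅐)*(-144) = 2/7 - 144/7 = -142/7 ≈ -20.286)
(-139 + V)*J(12, 7) = (-139 - 142/7)*(1 - 4*12³ + 11*7) = -1115*(1 - 4*1728 + 77)/7 = -1115*(1 - 6912 + 77)/7 = -1115/7*(-6834) = 7619910/7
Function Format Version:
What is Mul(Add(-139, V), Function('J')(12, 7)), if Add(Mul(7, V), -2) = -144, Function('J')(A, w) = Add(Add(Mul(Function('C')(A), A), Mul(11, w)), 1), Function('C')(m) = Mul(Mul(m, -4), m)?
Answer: Rational(7619910, 7) ≈ 1.0886e+6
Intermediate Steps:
Function('C')(m) = Mul(-4, Pow(m, 2)) (Function('C')(m) = Mul(Mul(-4, m), m) = Mul(-4, Pow(m, 2)))
Function('J')(A, w) = Add(1, Mul(-4, Pow(A, 3)), Mul(11, w)) (Function('J')(A, w) = Add(Add(Mul(Mul(-4, Pow(A, 2)), A), Mul(11, w)), 1) = Add(Add(Mul(-4, Pow(A, 3)), Mul(11, w)), 1) = Add(1, Mul(-4, Pow(A, 3)), Mul(11, w)))
V = Rational(-142, 7) (V = Add(Rational(2, 7), Mul(Rational(1, 7), -144)) = Add(Rational(2, 7), Rational(-144, 7)) = Rational(-142, 7) ≈ -20.286)
Mul(Add(-139, V), Function('J')(12, 7)) = Mul(Add(-139, Rational(-142, 7)), Add(1, Mul(-4, Pow(12, 3)), Mul(11, 7))) = Mul(Rational(-1115, 7), Add(1, Mul(-4, 1728), 77)) = Mul(Rational(-1115, 7), Add(1, -6912, 77)) = Mul(Rational(-1115, 7), -6834) = Rational(7619910, 7)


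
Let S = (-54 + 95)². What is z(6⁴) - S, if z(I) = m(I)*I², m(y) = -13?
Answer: -21836689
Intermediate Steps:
z(I) = -13*I²
S = 1681 (S = 41² = 1681)
z(6⁴) - S = -13*(6⁴)² - 1*1681 = -13*1296² - 1681 = -13*1679616 - 1681 = -21835008 - 1681 = -21836689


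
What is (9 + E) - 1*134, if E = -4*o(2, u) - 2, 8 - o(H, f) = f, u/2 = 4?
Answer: -127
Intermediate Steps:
u = 8 (u = 2*4 = 8)
o(H, f) = 8 - f
E = -2 (E = -4*(8 - 1*8) - 2 = -4*(8 - 8) - 2 = -4*0 - 2 = 0 - 2 = -2)
(9 + E) - 1*134 = (9 - 2) - 1*134 = 7 - 134 = -127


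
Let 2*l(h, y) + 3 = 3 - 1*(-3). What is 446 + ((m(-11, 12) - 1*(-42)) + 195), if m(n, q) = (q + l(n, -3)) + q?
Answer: 1417/2 ≈ 708.50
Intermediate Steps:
l(h, y) = 3/2 (l(h, y) = -3/2 + (3 - 1*(-3))/2 = -3/2 + (3 + 3)/2 = -3/2 + (½)*6 = -3/2 + 3 = 3/2)
m(n, q) = 3/2 + 2*q (m(n, q) = (q + 3/2) + q = (3/2 + q) + q = 3/2 + 2*q)
446 + ((m(-11, 12) - 1*(-42)) + 195) = 446 + (((3/2 + 2*12) - 1*(-42)) + 195) = 446 + (((3/2 + 24) + 42) + 195) = 446 + ((51/2 + 42) + 195) = 446 + (135/2 + 195) = 446 + 525/2 = 1417/2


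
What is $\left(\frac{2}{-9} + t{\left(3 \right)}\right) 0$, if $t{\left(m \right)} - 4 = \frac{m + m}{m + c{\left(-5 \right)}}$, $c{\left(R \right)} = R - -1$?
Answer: $0$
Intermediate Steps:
$c{\left(R \right)} = 1 + R$ ($c{\left(R \right)} = R + 1 = 1 + R$)
$t{\left(m \right)} = 4 + \frac{2 m}{-4 + m}$ ($t{\left(m \right)} = 4 + \frac{m + m}{m + \left(1 - 5\right)} = 4 + \frac{2 m}{m - 4} = 4 + \frac{2 m}{-4 + m}$)
$\left(\frac{2}{-9} + t{\left(3 \right)}\right) 0 = \left(\frac{2}{-9} + \frac{2 \left(-8 + 3 \cdot 3\right)}{-4 + 3}\right) 0 = \left(2 \left(- \frac{1}{9}\right) + \frac{2 \left(-8 + 9\right)}{-1}\right) 0 = \left(- \frac{2}{9} + 2 \left(-1\right) 1\right) 0 = \left(- \frac{2}{9} - 2\right) 0 = \left(- \frac{20}{9}\right) 0 = 0$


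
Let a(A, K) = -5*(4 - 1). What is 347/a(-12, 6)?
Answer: -347/15 ≈ -23.133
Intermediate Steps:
a(A, K) = -15 (a(A, K) = -5*3 = -15)
347/a(-12, 6) = 347/(-15) = 347*(-1/15) = -347/15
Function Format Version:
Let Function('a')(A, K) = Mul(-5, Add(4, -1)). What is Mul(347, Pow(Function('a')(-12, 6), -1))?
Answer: Rational(-347, 15) ≈ -23.133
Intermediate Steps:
Function('a')(A, K) = -15 (Function('a')(A, K) = Mul(-5, 3) = -15)
Mul(347, Pow(Function('a')(-12, 6), -1)) = Mul(347, Pow(-15, -1)) = Mul(347, Rational(-1, 15)) = Rational(-347, 15)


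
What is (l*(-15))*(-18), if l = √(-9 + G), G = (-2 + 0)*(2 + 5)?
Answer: 270*I*√23 ≈ 1294.9*I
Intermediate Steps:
G = -14 (G = -2*7 = -14)
l = I*√23 (l = √(-9 - 14) = √(-23) = I*√23 ≈ 4.7958*I)
(l*(-15))*(-18) = ((I*√23)*(-15))*(-18) = -15*I*√23*(-18) = 270*I*√23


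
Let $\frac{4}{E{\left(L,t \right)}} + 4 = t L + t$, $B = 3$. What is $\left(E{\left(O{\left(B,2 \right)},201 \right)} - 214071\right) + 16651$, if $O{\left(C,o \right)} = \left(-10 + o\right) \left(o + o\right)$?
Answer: $- \frac{1230913704}{6235} \approx -1.9742 \cdot 10^{5}$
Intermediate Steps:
$O{\left(C,o \right)} = 2 o \left(-10 + o\right)$ ($O{\left(C,o \right)} = \left(-10 + o\right) 2 o = 2 o \left(-10 + o\right)$)
$E{\left(L,t \right)} = \frac{4}{-4 + t + L t}$ ($E{\left(L,t \right)} = \frac{4}{-4 + \left(t L + t\right)} = \frac{4}{-4 + \left(L t + t\right)} = \frac{4}{-4 + \left(t + L t\right)} = \frac{4}{-4 + t + L t}$)
$\left(E{\left(O{\left(B,2 \right)},201 \right)} - 214071\right) + 16651 = \left(\frac{4}{-4 + 201 + 2 \cdot 2 \left(-10 + 2\right) 201} - 214071\right) + 16651 = \left(\frac{4}{-4 + 201 + 2 \cdot 2 \left(-8\right) 201} - 214071\right) + 16651 = \left(\frac{4}{-4 + 201 - 6432} - 214071\right) + 16651 = \left(\frac{4}{-6235} - 214071\right) + 16651 = \left(4 \left(- \frac{1}{6235}\right) - 214071\right) + 16651 = \left(- \frac{4}{6235} - 214071\right) + 16651 = - \frac{1334732689}{6235} + 16651 = - \frac{1230913704}{6235}$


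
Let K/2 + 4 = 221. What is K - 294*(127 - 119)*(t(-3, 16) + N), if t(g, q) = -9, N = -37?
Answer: 108626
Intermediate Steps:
K = 434 (K = -8 + 2*221 = -8 + 442 = 434)
K - 294*(127 - 119)*(t(-3, 16) + N) = 434 - 294*(127 - 119)*(-9 - 37) = 434 - 2352*(-46) = 434 - 294*(-368) = 434 + 108192 = 108626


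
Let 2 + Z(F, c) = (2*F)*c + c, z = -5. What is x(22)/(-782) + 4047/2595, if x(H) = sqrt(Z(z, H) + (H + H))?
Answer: 1349/865 - I*sqrt(39)/391 ≈ 1.5595 - 0.015972*I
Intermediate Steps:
Z(F, c) = -2 + c + 2*F*c (Z(F, c) = -2 + ((2*F)*c + c) = -2 + (2*F*c + c) = -2 + (c + 2*F*c) = -2 + c + 2*F*c)
x(H) = sqrt(-2 - 7*H) (x(H) = sqrt((-2 + H + 2*(-5)*H) + (H + H)) = sqrt((-2 + H - 10*H) + 2*H) = sqrt((-2 - 9*H) + 2*H) = sqrt(-2 - 7*H))
x(22)/(-782) + 4047/2595 = sqrt(-2 - 7*22)/(-782) + 4047/2595 = sqrt(-2 - 154)*(-1/782) + 4047*(1/2595) = sqrt(-156)*(-1/782) + 1349/865 = (2*I*sqrt(39))*(-1/782) + 1349/865 = -I*sqrt(39)/391 + 1349/865 = 1349/865 - I*sqrt(39)/391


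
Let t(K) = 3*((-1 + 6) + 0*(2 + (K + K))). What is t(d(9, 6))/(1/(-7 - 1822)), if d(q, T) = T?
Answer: -27435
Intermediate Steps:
t(K) = 15 (t(K) = 3*(5 + 0*(2 + 2*K)) = 3*(5 + 0) = 3*5 = 15)
t(d(9, 6))/(1/(-7 - 1822)) = 15/(1/(-7 - 1822)) = 15/(1/(-1829)) = 15/(-1/1829) = 15*(-1829) = -27435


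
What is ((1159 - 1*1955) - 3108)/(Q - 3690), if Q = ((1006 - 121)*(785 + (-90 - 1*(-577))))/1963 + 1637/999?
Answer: 7655888448/6108418819 ≈ 1.2533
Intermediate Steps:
Q = 1127807711/1961037 (Q = (885*(785 + (-90 + 577)))*(1/1963) + 1637*(1/999) = (885*(785 + 487))*(1/1963) + 1637/999 = (885*1272)*(1/1963) + 1637/999 = 1125720*(1/1963) + 1637/999 = 1125720/1963 + 1637/999 = 1127807711/1961037 ≈ 575.11)
((1159 - 1*1955) - 3108)/(Q - 3690) = ((1159 - 1*1955) - 3108)/(1127807711/1961037 - 3690) = ((1159 - 1955) - 3108)/(-6108418819/1961037) = (-796 - 3108)*(-1961037/6108418819) = -3904*(-1961037/6108418819) = 7655888448/6108418819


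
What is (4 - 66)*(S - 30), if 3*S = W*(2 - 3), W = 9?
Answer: 2046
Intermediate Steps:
S = -3 (S = (9*(2 - 3))/3 = (9*(-1))/3 = (⅓)*(-9) = -3)
(4 - 66)*(S - 30) = (4 - 66)*(-3 - 30) = -62*(-33) = 2046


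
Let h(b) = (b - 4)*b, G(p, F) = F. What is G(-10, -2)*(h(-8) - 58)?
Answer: -76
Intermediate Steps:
h(b) = b*(-4 + b) (h(b) = (-4 + b)*b = b*(-4 + b))
G(-10, -2)*(h(-8) - 58) = -2*(-8*(-4 - 8) - 58) = -2*(-8*(-12) - 58) = -2*(96 - 58) = -2*38 = -76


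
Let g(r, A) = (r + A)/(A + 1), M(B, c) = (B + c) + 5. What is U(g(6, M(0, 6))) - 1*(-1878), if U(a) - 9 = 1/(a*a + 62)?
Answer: 17392623/9217 ≈ 1887.0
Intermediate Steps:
M(B, c) = 5 + B + c
g(r, A) = (A + r)/(1 + A)
U(a) = 9 + 1/(62 + a**2) (U(a) = 9 + 1/(a*a + 62) = 9 + 1/(a**2 + 62) = 9 + 1/(62 + a**2))
U(g(6, M(0, 6))) - 1*(-1878) = (559 + 9*(((5 + 0 + 6) + 6)/(1 + (5 + 0 + 6)))**2)/(62 + (((5 + 0 + 6) + 6)/(1 + (5 + 0 + 6)))**2) - 1*(-1878) = (559 + 9*((11 + 6)/(1 + 11))**2)/(62 + ((11 + 6)/(1 + 11))**2) + 1878 = (559 + 9*(17/12)**2)/(62 + (17/12)**2) + 1878 = (559 + 9*(289/144))/(62 + 289/144) + 1878 = (559 + 289/16)/(9217/144) + 1878 = (144/9217)*(9233/16) + 1878 = 83097/9217 + 1878 = 17392623/9217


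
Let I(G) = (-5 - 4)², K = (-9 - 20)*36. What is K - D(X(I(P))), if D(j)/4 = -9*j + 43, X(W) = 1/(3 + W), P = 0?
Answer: -8509/7 ≈ -1215.6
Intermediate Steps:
K = -1044 (K = -29*36 = -1044)
I(G) = 81 (I(G) = (-9)² = 81)
D(j) = 172 - 36*j (D(j) = 4*(-9*j + 43) = 4*(43 - 9*j) = 172 - 36*j)
K - D(X(I(P))) = -1044 - (172 - 36/(3 + 81)) = -1044 - (172 - 36/84) = -1044 - (172 - 36*1/84) = -1044 - (172 - 3/7) = -1044 - 1*1201/7 = -1044 - 1201/7 = -8509/7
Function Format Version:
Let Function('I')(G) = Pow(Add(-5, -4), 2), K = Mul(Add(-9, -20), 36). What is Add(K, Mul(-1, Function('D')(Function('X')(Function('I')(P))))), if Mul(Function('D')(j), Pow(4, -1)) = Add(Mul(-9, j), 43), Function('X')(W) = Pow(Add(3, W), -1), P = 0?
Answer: Rational(-8509, 7) ≈ -1215.6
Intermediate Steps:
K = -1044 (K = Mul(-29, 36) = -1044)
Function('I')(G) = 81 (Function('I')(G) = Pow(-9, 2) = 81)
Function('D')(j) = Add(172, Mul(-36, j)) (Function('D')(j) = Mul(4, Add(Mul(-9, j), 43)) = Mul(4, Add(43, Mul(-9, j))) = Add(172, Mul(-36, j)))
Add(K, Mul(-1, Function('D')(Function('X')(Function('I')(P))))) = Add(-1044, Mul(-1, Add(172, Mul(-36, Pow(Add(3, 81), -1))))) = Add(-1044, Mul(-1, Add(172, Mul(-36, Pow(84, -1))))) = Add(-1044, Mul(-1, Add(172, Mul(-36, Rational(1, 84))))) = Add(-1044, Mul(-1, Add(172, Rational(-3, 7)))) = Add(-1044, Mul(-1, Rational(1201, 7))) = Add(-1044, Rational(-1201, 7)) = Rational(-8509, 7)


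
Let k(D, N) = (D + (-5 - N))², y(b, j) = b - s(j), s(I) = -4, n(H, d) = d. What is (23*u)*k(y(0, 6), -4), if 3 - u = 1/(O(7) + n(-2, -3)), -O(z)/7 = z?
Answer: 32499/52 ≈ 624.98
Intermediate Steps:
O(z) = -7*z
y(b, j) = 4 + b (y(b, j) = b - 1*(-4) = b + 4 = 4 + b)
k(D, N) = (-5 + D - N)²
u = 157/52 (u = 3 - 1/(-7*7 - 3) = 3 - 1/(-49 - 3) = 3 - 1/(-52) = 3 - 1*(-1/52) = 3 + 1/52 = 157/52 ≈ 3.0192)
(23*u)*k(y(0, 6), -4) = (23*(157/52))*(5 - 4 - (4 + 0))² = 3611*(5 - 4 - 1*4)²/52 = 3611*(5 - 4 - 4)²/52 = (3611/52)*(-3)² = (3611/52)*9 = 32499/52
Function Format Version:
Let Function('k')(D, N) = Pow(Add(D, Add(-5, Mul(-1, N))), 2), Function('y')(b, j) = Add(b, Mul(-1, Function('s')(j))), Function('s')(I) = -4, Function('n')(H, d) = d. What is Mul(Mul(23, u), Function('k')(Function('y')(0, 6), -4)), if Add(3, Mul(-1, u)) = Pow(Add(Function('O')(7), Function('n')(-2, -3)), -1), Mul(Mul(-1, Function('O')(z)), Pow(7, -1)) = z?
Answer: Rational(32499, 52) ≈ 624.98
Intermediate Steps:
Function('O')(z) = Mul(-7, z)
Function('y')(b, j) = Add(4, b) (Function('y')(b, j) = Add(b, Mul(-1, -4)) = Add(b, 4) = Add(4, b))
Function('k')(D, N) = Pow(Add(-5, D, Mul(-1, N)), 2)
u = Rational(157, 52) (u = Add(3, Mul(-1, Pow(Add(Mul(-7, 7), -3), -1))) = Add(3, Mul(-1, Pow(Add(-49, -3), -1))) = Add(3, Mul(-1, Pow(-52, -1))) = Add(3, Mul(-1, Rational(-1, 52))) = Add(3, Rational(1, 52)) = Rational(157, 52) ≈ 3.0192)
Mul(Mul(23, u), Function('k')(Function('y')(0, 6), -4)) = Mul(Mul(23, Rational(157, 52)), Pow(Add(5, -4, Mul(-1, Add(4, 0))), 2)) = Mul(Rational(3611, 52), Pow(Add(5, -4, Mul(-1, 4)), 2)) = Mul(Rational(3611, 52), Pow(Add(5, -4, -4), 2)) = Mul(Rational(3611, 52), Pow(-3, 2)) = Mul(Rational(3611, 52), 9) = Rational(32499, 52)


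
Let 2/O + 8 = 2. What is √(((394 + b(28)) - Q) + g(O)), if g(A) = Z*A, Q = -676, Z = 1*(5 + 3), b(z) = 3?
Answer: 13*√57/3 ≈ 32.716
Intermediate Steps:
O = -⅓ (O = 2/(-8 + 2) = 2/(-6) = 2*(-⅙) = -⅓ ≈ -0.33333)
Z = 8 (Z = 1*8 = 8)
g(A) = 8*A
√(((394 + b(28)) - Q) + g(O)) = √(((394 + 3) - 1*(-676)) + 8*(-⅓)) = √((397 + 676) - 8/3) = √(1073 - 8/3) = √(3211/3) = 13*√57/3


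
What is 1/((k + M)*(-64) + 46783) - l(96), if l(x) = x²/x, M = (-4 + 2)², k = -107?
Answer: -5123999/53375 ≈ -96.000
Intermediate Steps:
M = 4 (M = (-2)² = 4)
l(x) = x
1/((k + M)*(-64) + 46783) - l(96) = 1/((-107 + 4)*(-64) + 46783) - 1*96 = 1/(-103*(-64) + 46783) - 96 = 1/(6592 + 46783) - 96 = 1/53375 - 96 = -5123999/53375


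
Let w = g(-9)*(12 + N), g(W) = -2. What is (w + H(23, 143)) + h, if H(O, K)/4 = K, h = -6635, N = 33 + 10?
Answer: -6173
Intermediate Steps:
N = 43
H(O, K) = 4*K
w = -110 (w = -2*(12 + 43) = -2*55 = -110)
(w + H(23, 143)) + h = (-110 + 4*143) - 6635 = (-110 + 572) - 6635 = 462 - 6635 = -6173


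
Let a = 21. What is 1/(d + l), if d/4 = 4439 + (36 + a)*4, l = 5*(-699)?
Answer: 1/15173 ≈ 6.5907e-5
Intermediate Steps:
l = -3495
d = 18668 (d = 4*(4439 + (36 + 21)*4) = 4*(4439 + 57*4) = 4*(4439 + 228) = 4*4667 = 18668)
1/(d + l) = 1/(18668 - 3495) = 1/15173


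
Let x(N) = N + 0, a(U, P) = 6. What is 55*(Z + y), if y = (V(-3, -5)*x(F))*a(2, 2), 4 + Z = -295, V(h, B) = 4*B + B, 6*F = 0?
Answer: -16445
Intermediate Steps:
F = 0 (F = (1/6)*0 = 0)
V(h, B) = 5*B
x(N) = N
Z = -299 (Z = -4 - 295 = -299)
y = 0 (y = ((5*(-5))*0)*6 = -25*0*6 = 0*6 = 0)
55*(Z + y) = 55*(-299 + 0) = 55*(-299) = -16445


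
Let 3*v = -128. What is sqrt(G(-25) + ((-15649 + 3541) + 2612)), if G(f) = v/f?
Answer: 2*I*sqrt(534054)/15 ≈ 97.439*I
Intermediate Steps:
v = -128/3 (v = (1/3)*(-128) = -128/3 ≈ -42.667)
G(f) = -128/(3*f)
sqrt(G(-25) + ((-15649 + 3541) + 2612)) = sqrt(-128/3/(-25) + ((-15649 + 3541) + 2612)) = sqrt(-128/3*(-1/25) + (-12108 + 2612)) = sqrt(128/75 - 9496) = sqrt(-712072/75) = 2*I*sqrt(534054)/15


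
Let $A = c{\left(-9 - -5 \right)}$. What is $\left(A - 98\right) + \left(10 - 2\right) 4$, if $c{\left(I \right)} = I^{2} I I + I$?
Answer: $186$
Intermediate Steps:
$c{\left(I \right)} = I + I^{4}$ ($c{\left(I \right)} = I^{2} I^{2} + I = I^{4} + I = I + I^{4}$)
$A = 252$ ($A = \left(-9 - -5\right) + \left(-9 - -5\right)^{4} = \left(-9 + 5\right) + \left(-9 + 5\right)^{4} = -4 + \left(-4\right)^{4} = -4 + 256 = 252$)
$\left(A - 98\right) + \left(10 - 2\right) 4 = \left(252 - 98\right) + \left(10 - 2\right) 4 = 154 + 8 \cdot 4 = 154 + 32 = 186$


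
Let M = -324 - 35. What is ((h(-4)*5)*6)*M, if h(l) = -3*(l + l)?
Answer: -258480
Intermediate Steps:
M = -359
h(l) = -6*l
((h(-4)*5)*6)*M = ((-6*(-4)*5)*6)*(-359) = ((24*5)*6)*(-359) = (120*6)*(-359) = 720*(-359) = -258480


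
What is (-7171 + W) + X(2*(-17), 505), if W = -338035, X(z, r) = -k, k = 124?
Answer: -345330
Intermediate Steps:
X(z, r) = -124 (X(z, r) = -1*124 = -124)
(-7171 + W) + X(2*(-17), 505) = (-7171 - 338035) - 124 = -345206 - 124 = -345330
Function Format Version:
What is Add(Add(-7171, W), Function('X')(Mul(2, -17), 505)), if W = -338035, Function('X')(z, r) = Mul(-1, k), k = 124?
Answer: -345330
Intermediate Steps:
Function('X')(z, r) = -124 (Function('X')(z, r) = Mul(-1, 124) = -124)
Add(Add(-7171, W), Function('X')(Mul(2, -17), 505)) = Add(Add(-7171, -338035), -124) = Add(-345206, -124) = -345330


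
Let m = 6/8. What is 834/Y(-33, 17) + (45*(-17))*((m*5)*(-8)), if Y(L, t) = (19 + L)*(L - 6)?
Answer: 2088589/91 ≈ 22952.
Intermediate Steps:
Y(L, t) = (-6 + L)*(19 + L) (Y(L, t) = (19 + L)*(-6 + L) = (-6 + L)*(19 + L))
m = ¾ (m = 6*(⅛) = ¾ ≈ 0.75000)
834/Y(-33, 17) + (45*(-17))*((m*5)*(-8)) = 834/(-114 + (-33)² + 13*(-33)) + (45*(-17))*(((¾)*5)*(-8)) = 834/(-114 + 1089 - 429) - 11475*(-8)/4 = 834/546 - 765*(-30) = 834*(1/546) + 22950 = 139/91 + 22950 = 2088589/91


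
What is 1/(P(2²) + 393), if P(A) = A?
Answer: 1/397 ≈ 0.0025189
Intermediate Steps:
1/(P(2²) + 393) = 1/(2² + 393) = 1/(4 + 393) = 1/397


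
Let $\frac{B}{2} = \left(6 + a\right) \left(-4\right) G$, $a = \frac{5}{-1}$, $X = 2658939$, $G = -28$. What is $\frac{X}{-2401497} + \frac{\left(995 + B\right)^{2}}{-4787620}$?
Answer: $- \frac{5432840139599}{3832485022380} \approx -1.4176$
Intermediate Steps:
$a = -5$ ($a = 5 \left(-1\right) = -5$)
$B = 224$ ($B = 2 \left(6 - 5\right) \left(-4\right) \left(-28\right) = 2 \cdot 1 \left(-4\right) \left(-28\right) = 2 \left(\left(-4\right) \left(-28\right)\right) = 2 \cdot 112 = 224$)
$\frac{X}{-2401497} + \frac{\left(995 + B\right)^{2}}{-4787620} = \frac{2658939}{-2401497} + \frac{\left(995 + 224\right)^{2}}{-4787620} = 2658939 \left(- \frac{1}{2401497}\right) + 1219^{2} \left(- \frac{1}{4787620}\right) = - \frac{886313}{800499} + 1485961 \left(- \frac{1}{4787620}\right) = - \frac{886313}{800499} - \frac{1485961}{4787620} = - \frac{5432840139599}{3832485022380}$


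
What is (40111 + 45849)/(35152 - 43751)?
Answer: -85960/8599 ≈ -9.9965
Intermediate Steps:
(40111 + 45849)/(35152 - 43751) = 85960/(-8599) = 85960*(-1/8599) = -85960/8599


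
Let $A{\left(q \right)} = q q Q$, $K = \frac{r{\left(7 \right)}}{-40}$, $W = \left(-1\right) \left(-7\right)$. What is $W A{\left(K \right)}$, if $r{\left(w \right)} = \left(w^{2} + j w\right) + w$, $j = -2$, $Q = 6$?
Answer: $\frac{9261}{200} \approx 46.305$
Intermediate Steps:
$W = 7$
$r{\left(w \right)} = w^{2} - w$ ($r{\left(w \right)} = \left(w^{2} - 2 w\right) + w = w^{2} - w$)
$K = - \frac{21}{20}$ ($K = \frac{7 \left(-1 + 7\right)}{-40} = 7 \cdot 6 \left(- \frac{1}{40}\right) = 42 \left(- \frac{1}{40}\right) = - \frac{21}{20} \approx -1.05$)
$A{\left(q \right)} = 6 q^{2}$ ($A{\left(q \right)} = q q 6 = q^{2} \cdot 6 = 6 q^{2}$)
$W A{\left(K \right)} = 7 \cdot 6 \left(- \frac{21}{20}\right)^{2} = 7 \cdot 6 \cdot \frac{441}{400} = 7 \cdot \frac{1323}{200} = \frac{9261}{200}$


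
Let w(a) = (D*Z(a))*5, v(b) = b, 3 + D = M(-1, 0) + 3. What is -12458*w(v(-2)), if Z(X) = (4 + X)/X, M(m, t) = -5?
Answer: -311450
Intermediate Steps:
Z(X) = (4 + X)/X
D = -5 (D = -3 + (-5 + 3) = -3 - 2 = -5)
w(a) = -25*(4 + a)/a (w(a) = -5*(4 + a)/a*5 = -25*(4 + a)/a)
-12458*w(v(-2)) = -12458*(-25 - 100/(-2)) = -12458*(-25 - 100*(-½)) = -12458*(-25 + 50) = -12458*25 = -311450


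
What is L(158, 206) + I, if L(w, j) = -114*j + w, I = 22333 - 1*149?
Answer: -1142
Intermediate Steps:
I = 22184 (I = 22333 - 149 = 22184)
L(w, j) = w - 114*j
L(158, 206) + I = (158 - 114*206) + 22184 = (158 - 23484) + 22184 = -23326 + 22184 = -1142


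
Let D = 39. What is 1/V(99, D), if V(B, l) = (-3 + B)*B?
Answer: 1/9504 ≈ 0.00010522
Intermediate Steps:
V(B, l) = B*(-3 + B)
1/V(99, D) = 1/(99*(-3 + 99)) = 1/(99*96) = 1/9504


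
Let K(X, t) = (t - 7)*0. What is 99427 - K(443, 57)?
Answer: 99427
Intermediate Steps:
K(X, t) = 0 (K(X, t) = (-7 + t)*0 = 0)
99427 - K(443, 57) = 99427 - 1*0 = 99427 + 0 = 99427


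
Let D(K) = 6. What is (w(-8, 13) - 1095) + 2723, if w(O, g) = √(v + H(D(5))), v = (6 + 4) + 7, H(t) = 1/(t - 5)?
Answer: 1628 + 3*√2 ≈ 1632.2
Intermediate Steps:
H(t) = 1/(-5 + t)
v = 17 (v = 10 + 7 = 17)
w(O, g) = 3*√2 (w(O, g) = √(17 + 1/(-5 + 6)) = √(17 + 1/1) = √(17 + 1) = √18 = 3*√2)
(w(-8, 13) - 1095) + 2723 = (3*√2 - 1095) + 2723 = (-1095 + 3*√2) + 2723 = 1628 + 3*√2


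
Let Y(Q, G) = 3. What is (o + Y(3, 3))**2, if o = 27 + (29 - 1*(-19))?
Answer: 6084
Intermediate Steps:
o = 75 (o = 27 + (29 + 19) = 27 + 48 = 75)
(o + Y(3, 3))**2 = (75 + 3)**2 = 78**2 = 6084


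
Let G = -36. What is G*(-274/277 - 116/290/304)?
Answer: 1876653/52630 ≈ 35.657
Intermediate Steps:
G*(-274/277 - 116/290/304) = -36*(-274/277 - 116/290/304) = -36*(-274*1/277 - 116*1/290*(1/304)) = -36*(-274/277 - 2/5*1/304) = -36*(-274/277 - 1/760) = -36*(-208517/210520) = 1876653/52630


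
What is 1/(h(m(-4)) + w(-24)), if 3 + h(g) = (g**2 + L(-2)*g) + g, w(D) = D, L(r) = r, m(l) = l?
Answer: -1/7 ≈ -0.14286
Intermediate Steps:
h(g) = -3 + g**2 - g (h(g) = -3 + ((g**2 - 2*g) + g) = -3 + (g**2 - g) = -3 + g**2 - g)
1/(h(m(-4)) + w(-24)) = 1/((-3 + (-4)**2 - 1*(-4)) - 24) = 1/((-3 + 16 + 4) - 24) = 1/(17 - 24) = 1/(-7) = -1/7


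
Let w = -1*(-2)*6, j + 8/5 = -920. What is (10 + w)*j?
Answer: -101376/5 ≈ -20275.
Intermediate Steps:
j = -4608/5 (j = -8/5 - 920 = -4608/5 ≈ -921.60)
w = 12 (w = 2*6 = 12)
(10 + w)*j = (10 + 12)*(-4608/5) = 22*(-4608/5) = -101376/5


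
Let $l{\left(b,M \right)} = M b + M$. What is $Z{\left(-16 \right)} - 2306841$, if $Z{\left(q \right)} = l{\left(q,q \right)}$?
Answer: $-2306601$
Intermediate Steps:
$l{\left(b,M \right)} = M + M b$
$Z{\left(q \right)} = q \left(1 + q\right)$
$Z{\left(-16 \right)} - 2306841 = - 16 \left(1 - 16\right) - 2306841 = \left(-16\right) \left(-15\right) - 2306841 = 240 - 2306841 = -2306601$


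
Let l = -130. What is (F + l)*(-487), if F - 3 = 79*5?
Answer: -130516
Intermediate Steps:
F = 398 (F = 3 + 79*5 = 3 + 395 = 398)
(F + l)*(-487) = (398 - 130)*(-487) = 268*(-487) = -130516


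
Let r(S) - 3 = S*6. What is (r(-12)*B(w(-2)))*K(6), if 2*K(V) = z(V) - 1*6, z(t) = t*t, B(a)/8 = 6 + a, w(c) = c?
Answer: -33120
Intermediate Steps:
B(a) = 48 + 8*a (B(a) = 8*(6 + a) = 48 + 8*a)
r(S) = 3 + 6*S (r(S) = 3 + S*6 = 3 + 6*S)
z(t) = t²
K(V) = -3 + V²/2 (K(V) = (V² - 1*6)/2 = (V² - 6)/2 = (-6 + V²)/2 = -3 + V²/2)
(r(-12)*B(w(-2)))*K(6) = ((3 + 6*(-12))*(48 + 8*(-2)))*(-3 + (½)*6²) = ((3 - 72)*(48 - 16))*(-3 + (½)*36) = (-69*32)*(-3 + 18) = -2208*15 = -33120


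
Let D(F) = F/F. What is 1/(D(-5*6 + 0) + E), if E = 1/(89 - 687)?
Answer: 598/597 ≈ 1.0017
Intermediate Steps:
D(F) = 1
E = -1/598 (E = 1/(-598) = -1/598 ≈ -0.0016722)
1/(D(-5*6 + 0) + E) = 1/(1 - 1/598) = 1/(597/598) = 598/597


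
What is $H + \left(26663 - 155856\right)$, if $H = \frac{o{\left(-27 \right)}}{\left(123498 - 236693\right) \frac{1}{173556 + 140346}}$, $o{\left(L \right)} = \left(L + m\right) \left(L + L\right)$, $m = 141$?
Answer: $- \frac{12691620923}{113195} \approx -1.1212 \cdot 10^{5}$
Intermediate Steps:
$o{\left(L \right)} = 2 L \left(141 + L\right)$ ($o{\left(L \right)} = \left(L + 141\right) \left(L + L\right) = \left(141 + L\right) 2 L = 2 L \left(141 + L\right)$)
$H = \frac{1932380712}{113195}$ ($H = \frac{2 \left(-27\right) \left(141 - 27\right)}{\left(123498 - 236693\right) \frac{1}{173556 + 140346}} = \frac{2 \left(-27\right) 114}{\left(-113195\right) \frac{1}{313902}} = - \frac{6156}{\left(-113195\right) \frac{1}{313902}} = - \frac{6156}{- \frac{113195}{313902}} = \left(-6156\right) \left(- \frac{313902}{113195}\right) = \frac{1932380712}{113195} \approx 17071.0$)
$H + \left(26663 - 155856\right) = \frac{1932380712}{113195} + \left(26663 - 155856\right) = \frac{1932380712}{113195} - 129193 = - \frac{12691620923}{113195}$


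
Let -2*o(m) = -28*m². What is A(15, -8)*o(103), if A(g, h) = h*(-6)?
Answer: 7129248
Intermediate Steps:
A(g, h) = -6*h
o(m) = 14*m² (o(m) = -(-14)*m² = 14*m²)
A(15, -8)*o(103) = (-6*(-8))*(14*103²) = 48*(14*10609) = 48*148526 = 7129248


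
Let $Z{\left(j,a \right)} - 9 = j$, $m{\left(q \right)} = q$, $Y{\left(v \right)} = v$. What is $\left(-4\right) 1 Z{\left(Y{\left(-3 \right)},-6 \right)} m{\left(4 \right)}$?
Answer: $-96$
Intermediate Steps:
$Z{\left(j,a \right)} = 9 + j$
$\left(-4\right) 1 Z{\left(Y{\left(-3 \right)},-6 \right)} m{\left(4 \right)} = \left(-4\right) 1 \left(9 - 3\right) 4 = \left(-4\right) 6 \cdot 4 = \left(-24\right) 4 = -96$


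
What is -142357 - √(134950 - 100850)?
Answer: -142357 - 10*√341 ≈ -1.4254e+5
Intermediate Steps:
-142357 - √(134950 - 100850) = -142357 - √34100 = -142357 - 10*√341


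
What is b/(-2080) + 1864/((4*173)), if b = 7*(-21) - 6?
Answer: 995749/359840 ≈ 2.7672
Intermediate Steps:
b = -153 (b = -147 - 6 = -153)
b/(-2080) + 1864/((4*173)) = -153/(-2080) + 1864/((4*173)) = -153*(-1/2080) + 1864/692 = 153/2080 + 1864*(1/692) = 153/2080 + 466/173 = 995749/359840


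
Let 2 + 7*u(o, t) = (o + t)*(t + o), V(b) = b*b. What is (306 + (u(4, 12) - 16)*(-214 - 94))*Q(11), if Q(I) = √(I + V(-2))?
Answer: -5942*√15 ≈ -23013.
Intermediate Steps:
V(b) = b²
u(o, t) = -2/7 + (o + t)²/7 (u(o, t) = -2/7 + ((o + t)*(t + o))/7 = -2/7 + ((o + t)*(o + t))/7 = -2/7 + (o + t)²/7)
Q(I) = √(4 + I) (Q(I) = √(I + (-2)²) = √(I + 4) = √(4 + I))
(306 + (u(4, 12) - 16)*(-214 - 94))*Q(11) = (306 + ((-2/7 + (4 + 12)²/7) - 16)*(-214 - 94))*√(4 + 11) = (306 + ((-2/7 + (⅐)*16²) - 16)*(-308))*√15 = (306 + ((-2/7 + (⅐)*256) - 16)*(-308))*√15 = (306 + ((-2/7 + 256/7) - 16)*(-308))*√15 = (306 + (254/7 - 16)*(-308))*√15 = (306 + (142/7)*(-308))*√15 = (306 - 6248)*√15 = -5942*√15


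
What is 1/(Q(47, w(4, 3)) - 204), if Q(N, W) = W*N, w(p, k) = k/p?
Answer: -4/675 ≈ -0.0059259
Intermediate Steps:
Q(N, W) = N*W
1/(Q(47, w(4, 3)) - 204) = 1/(47*(3/4) - 204) = 1/(141/4 - 204) = 1/(-675/4) = -4/675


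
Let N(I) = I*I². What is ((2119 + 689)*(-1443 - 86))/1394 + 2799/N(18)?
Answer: -1390855201/451656 ≈ -3079.5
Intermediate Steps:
N(I) = I³
((2119 + 689)*(-1443 - 86))/1394 + 2799/N(18) = ((2119 + 689)*(-1443 - 86))/1394 + 2799/(18³) = (2808*(-1529))*(1/1394) + 2799/5832 = -4293432*1/1394 + 2799*(1/5832) = -2146716/697 + 311/648 = -1390855201/451656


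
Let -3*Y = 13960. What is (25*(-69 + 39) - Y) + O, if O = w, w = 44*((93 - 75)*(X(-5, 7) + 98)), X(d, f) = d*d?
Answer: 303958/3 ≈ 1.0132e+5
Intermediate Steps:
X(d, f) = d²
Y = -13960/3 (Y = -⅓*13960 = -13960/3 ≈ -4653.3)
w = 97416 (w = 44*((93 - 75)*((-5)² + 98)) = 44*(18*(25 + 98)) = 44*(18*123) = 44*2214 = 97416)
O = 97416
(25*(-69 + 39) - Y) + O = (25*(-69 + 39) - 1*(-13960/3)) + 97416 = (25*(-30) + 13960/3) + 97416 = (-750 + 13960/3) + 97416 = 11710/3 + 97416 = 303958/3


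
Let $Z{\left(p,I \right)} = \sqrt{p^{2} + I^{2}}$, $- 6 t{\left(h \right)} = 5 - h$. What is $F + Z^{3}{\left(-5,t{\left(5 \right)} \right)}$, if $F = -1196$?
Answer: $-1071$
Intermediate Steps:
$t{\left(h \right)} = - \frac{5}{6} + \frac{h}{6}$ ($t{\left(h \right)} = - \frac{5 - h}{6} = - \frac{5}{6} + \frac{h}{6}$)
$Z{\left(p,I \right)} = \sqrt{I^{2} + p^{2}}$
$F + Z^{3}{\left(-5,t{\left(5 \right)} \right)} = -1196 + \left(\sqrt{\left(- \frac{5}{6} + \frac{1}{6} \cdot 5\right)^{2} + \left(-5\right)^{2}}\right)^{3} = -1196 + \left(\sqrt{\left(- \frac{5}{6} + \frac{5}{6}\right)^{2} + 25}\right)^{3} = -1196 + \left(\sqrt{0^{2} + 25}\right)^{3} = -1196 + \left(\sqrt{0 + 25}\right)^{3} = -1196 + \left(\sqrt{25}\right)^{3} = -1196 + 5^{3} = -1196 + 125 = -1071$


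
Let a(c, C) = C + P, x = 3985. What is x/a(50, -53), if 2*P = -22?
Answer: -3985/64 ≈ -62.266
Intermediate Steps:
P = -11 (P = (½)*(-22) = -11)
a(c, C) = -11 + C (a(c, C) = C - 11 = -11 + C)
x/a(50, -53) = 3985/(-11 - 53) = 3985/(-64) = 3985*(-1/64) = -3985/64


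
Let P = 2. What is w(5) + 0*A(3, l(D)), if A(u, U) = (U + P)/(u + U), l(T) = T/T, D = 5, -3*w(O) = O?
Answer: -5/3 ≈ -1.6667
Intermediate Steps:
w(O) = -O/3
l(T) = 1
A(u, U) = (2 + U)/(U + u) (A(u, U) = (U + 2)/(u + U) = (2 + U)/(U + u))
w(5) + 0*A(3, l(D)) = -⅓*5 + 0*((2 + 1)/(1 + 3)) = -5/3 + 0*(3/4) = -5/3 + 0*((¼)*3) = -5/3 + 0*(¾) = -5/3 + 0 = -5/3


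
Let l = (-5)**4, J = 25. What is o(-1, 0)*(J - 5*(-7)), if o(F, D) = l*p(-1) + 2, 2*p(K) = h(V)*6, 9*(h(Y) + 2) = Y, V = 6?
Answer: -149880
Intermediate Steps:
h(Y) = -2 + Y/9
l = 625
p(K) = -4 (p(K) = ((-2 + (1/9)*6)*6)/2 = ((-2 + 2/3)*6)/2 = (-4/3*6)/2 = (1/2)*(-8) = -4)
o(F, D) = -2498 (o(F, D) = 625*(-4) + 2 = -2500 + 2 = -2498)
o(-1, 0)*(J - 5*(-7)) = -2498*(25 - 5*(-7)) = -2498*(25 + 35) = -2498*60 = -149880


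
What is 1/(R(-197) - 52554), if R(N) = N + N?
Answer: -1/52948 ≈ -1.8886e-5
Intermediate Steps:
R(N) = 2*N
1/(R(-197) - 52554) = 1/(2*(-197) - 52554) = 1/(-394 - 52554) = 1/(-52948) = -1/52948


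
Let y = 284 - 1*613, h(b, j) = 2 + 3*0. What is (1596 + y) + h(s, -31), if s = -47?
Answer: 1269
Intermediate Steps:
h(b, j) = 2 (h(b, j) = 2 + 0 = 2)
y = -329 (y = 284 - 613 = -329)
(1596 + y) + h(s, -31) = (1596 - 329) + 2 = 1267 + 2 = 1269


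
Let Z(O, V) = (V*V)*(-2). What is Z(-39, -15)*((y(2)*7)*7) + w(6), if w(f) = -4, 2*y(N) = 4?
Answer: -44104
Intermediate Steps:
y(N) = 2 (y(N) = (1/2)*4 = 2)
Z(O, V) = -2*V**2 (Z(O, V) = V**2*(-2) = -2*V**2)
Z(-39, -15)*((y(2)*7)*7) + w(6) = (-2*(-15)**2)*((2*7)*7) - 4 = (-2*225)*(14*7) - 4 = -450*98 - 4 = -44100 - 4 = -44104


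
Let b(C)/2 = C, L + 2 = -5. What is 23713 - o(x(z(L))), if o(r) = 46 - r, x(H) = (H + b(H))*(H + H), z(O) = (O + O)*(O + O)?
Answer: 254163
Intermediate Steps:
L = -7 (L = -2 - 5 = -7)
b(C) = 2*C
z(O) = 4*O**2 (z(O) = (2*O)*(2*O) = 4*O**2)
x(H) = 6*H**2 (x(H) = (H + 2*H)*(H + H) = (3*H)*(2*H) = 6*H**2)
23713 - o(x(z(L))) = 23713 - (46 - 6*(4*(-7)**2)**2) = 23713 - (46 - 6*(4*49)**2) = 23713 - (46 - 6*196**2) = 23713 - (46 - 6*38416) = 23713 - (46 - 1*230496) = 23713 - (46 - 230496) = 23713 - 1*(-230450) = 23713 + 230450 = 254163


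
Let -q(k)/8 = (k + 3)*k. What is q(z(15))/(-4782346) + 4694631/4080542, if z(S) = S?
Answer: 11230081877523/9757281855766 ≈ 1.1509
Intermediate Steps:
q(k) = -8*k*(3 + k) (q(k) = -8*(k + 3)*k = -8*(3 + k)*k = -8*k*(3 + k))
q(z(15))/(-4782346) + 4694631/4080542 = -8*15*(3 + 15)/(-4782346) + 4694631/4080542 = -8*15*18*(-1/4782346) + 4694631*(1/4080542) = -2160*(-1/4782346) + 4694631/4080542 = 1080/2391173 + 4694631/4080542 = 11230081877523/9757281855766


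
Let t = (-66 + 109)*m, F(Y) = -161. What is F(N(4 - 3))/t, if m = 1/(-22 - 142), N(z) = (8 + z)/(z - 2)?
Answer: 26404/43 ≈ 614.05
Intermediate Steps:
N(z) = (8 + z)/(-2 + z)
m = -1/164 (m = 1/(-164) = -1/164 ≈ -0.0060976)
t = -43/164 (t = (-66 + 109)*(-1/164) = 43*(-1/164) = -43/164 ≈ -0.26220)
F(N(4 - 3))/t = -161/(-43/164) = -161*(-164/43) = 26404/43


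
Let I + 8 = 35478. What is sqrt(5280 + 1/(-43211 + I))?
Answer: sqrt(316393859939)/7741 ≈ 72.664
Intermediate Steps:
I = 35470 (I = -8 + 35478 = 35470)
sqrt(5280 + 1/(-43211 + I)) = sqrt(5280 + 1/(-43211 + 35470)) = sqrt(5280 + 1/(-7741)) = sqrt(5280 - 1/7741) = sqrt(40872479/7741) = sqrt(316393859939)/7741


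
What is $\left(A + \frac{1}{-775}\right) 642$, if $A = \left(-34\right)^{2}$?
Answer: $\frac{575167158}{775} \approx 7.4215 \cdot 10^{5}$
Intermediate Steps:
$A = 1156$
$\left(A + \frac{1}{-775}\right) 642 = \left(1156 + \frac{1}{-775}\right) 642 = \left(1156 - \frac{1}{775}\right) 642 = \frac{895899}{775} \cdot 642 = \frac{575167158}{775}$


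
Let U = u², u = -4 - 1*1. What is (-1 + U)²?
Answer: 576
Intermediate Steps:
u = -5 (u = -4 - 1 = -5)
U = 25 (U = (-5)² = 25)
(-1 + U)² = (-1 + 25)² = 24² = 576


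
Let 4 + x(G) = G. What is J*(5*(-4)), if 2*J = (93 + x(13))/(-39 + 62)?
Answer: -1020/23 ≈ -44.348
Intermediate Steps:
x(G) = -4 + G
J = 51/23 (J = ((93 + (-4 + 13))/(-39 + 62))/2 = ((93 + 9)/23)/2 = (102*(1/23))/2 = (½)*(102/23) = 51/23 ≈ 2.2174)
J*(5*(-4)) = 51*(5*(-4))/23 = (51/23)*(-20) = -1020/23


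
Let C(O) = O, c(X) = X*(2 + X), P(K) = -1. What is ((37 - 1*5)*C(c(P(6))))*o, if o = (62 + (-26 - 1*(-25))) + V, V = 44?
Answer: -3360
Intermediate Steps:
o = 105 (o = (62 + (-26 - 1*(-25))) + 44 = (62 + (-26 + 25)) + 44 = (62 - 1) + 44 = 61 + 44 = 105)
((37 - 1*5)*C(c(P(6))))*o = ((37 - 1*5)*(-(2 - 1)))*105 = ((37 - 5)*(-1*1))*105 = (32*(-1))*105 = -32*105 = -3360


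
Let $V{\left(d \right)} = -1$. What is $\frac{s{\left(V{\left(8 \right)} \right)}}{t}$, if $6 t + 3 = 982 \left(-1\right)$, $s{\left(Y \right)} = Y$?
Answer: $\frac{6}{985} \approx 0.0060914$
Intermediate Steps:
$t = - \frac{985}{6}$ ($t = - \frac{1}{2} + \frac{982 \left(-1\right)}{6} = - \frac{1}{2} + \frac{1}{6} \left(-982\right) = - \frac{1}{2} - \frac{491}{3} = - \frac{985}{6} \approx -164.17$)
$\frac{s{\left(V{\left(8 \right)} \right)}}{t} = - \frac{1}{- \frac{985}{6}} = \left(-1\right) \left(- \frac{6}{985}\right) = \frac{6}{985}$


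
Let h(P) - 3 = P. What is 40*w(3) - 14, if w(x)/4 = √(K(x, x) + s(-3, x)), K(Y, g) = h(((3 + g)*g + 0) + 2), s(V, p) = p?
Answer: -14 + 160*√26 ≈ 801.84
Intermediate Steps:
h(P) = 3 + P
K(Y, g) = 5 + g*(3 + g) (K(Y, g) = 3 + (((3 + g)*g + 0) + 2) = 3 + ((g*(3 + g) + 0) + 2) = 3 + (g*(3 + g) + 2) = 3 + (2 + g*(3 + g)) = 5 + g*(3 + g))
w(x) = 4*√(5 + x² + 4*x) (w(x) = 4*√((5 + x² + 3*x) + x) = 4*√(5 + x² + 4*x))
40*w(3) - 14 = 40*(4*√(5 + 3² + 4*3)) - 14 = 40*(4*√(5 + 9 + 12)) - 14 = 40*(4*√26) - 14 = 160*√26 - 14 = -14 + 160*√26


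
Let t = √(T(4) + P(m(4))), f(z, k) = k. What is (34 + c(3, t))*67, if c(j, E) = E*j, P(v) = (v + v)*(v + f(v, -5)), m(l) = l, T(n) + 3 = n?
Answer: 2278 + 201*I*√7 ≈ 2278.0 + 531.8*I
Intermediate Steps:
T(n) = -3 + n
P(v) = 2*v*(-5 + v) (P(v) = (v + v)*(v - 5) = (2*v)*(-5 + v) = 2*v*(-5 + v))
t = I*√7 (t = √((-3 + 4) + 2*4*(-5 + 4)) = √(1 + 2*4*(-1)) = √(1 - 8) = √(-7) = I*√7 ≈ 2.6458*I)
(34 + c(3, t))*67 = (34 + (I*√7)*3)*67 = (34 + 3*I*√7)*67 = 2278 + 201*I*√7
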